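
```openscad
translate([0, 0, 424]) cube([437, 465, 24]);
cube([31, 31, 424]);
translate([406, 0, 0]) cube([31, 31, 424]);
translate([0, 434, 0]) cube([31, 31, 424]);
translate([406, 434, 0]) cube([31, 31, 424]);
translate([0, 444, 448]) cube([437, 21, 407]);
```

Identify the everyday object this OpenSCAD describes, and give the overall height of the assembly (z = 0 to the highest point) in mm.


A chair. The overall height is 855 mm.

A slab on four corner posts with a tall panel at the back — a chair. The seat slab sits at z = 424 with thickness 24, and the 407 mm backrest starts at the seat top, so the overall height is 424 + 24 + 407 = 855 mm.


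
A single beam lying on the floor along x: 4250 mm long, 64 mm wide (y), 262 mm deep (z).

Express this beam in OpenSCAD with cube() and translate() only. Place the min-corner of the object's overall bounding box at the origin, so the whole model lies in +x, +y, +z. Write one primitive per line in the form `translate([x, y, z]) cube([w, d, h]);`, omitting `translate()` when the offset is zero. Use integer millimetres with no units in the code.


cube([4250, 64, 262]);


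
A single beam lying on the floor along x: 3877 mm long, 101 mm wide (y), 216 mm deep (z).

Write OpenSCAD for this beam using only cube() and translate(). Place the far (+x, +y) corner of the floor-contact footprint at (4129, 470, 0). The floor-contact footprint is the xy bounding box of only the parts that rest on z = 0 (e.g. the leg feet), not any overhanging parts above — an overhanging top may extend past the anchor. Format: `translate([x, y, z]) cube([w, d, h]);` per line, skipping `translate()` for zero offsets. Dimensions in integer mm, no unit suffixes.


translate([252, 369, 0]) cube([3877, 101, 216]);


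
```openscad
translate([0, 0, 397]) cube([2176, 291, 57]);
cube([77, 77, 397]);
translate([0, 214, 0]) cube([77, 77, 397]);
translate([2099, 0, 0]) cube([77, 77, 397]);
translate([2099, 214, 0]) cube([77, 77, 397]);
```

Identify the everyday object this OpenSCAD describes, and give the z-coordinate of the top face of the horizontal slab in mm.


A bench. The seat-top height is 454 mm.

A long slab on four corner posts — a bench. The slab sits at z = 397 with thickness 57, so the top is 397 + 57 = 454 mm.


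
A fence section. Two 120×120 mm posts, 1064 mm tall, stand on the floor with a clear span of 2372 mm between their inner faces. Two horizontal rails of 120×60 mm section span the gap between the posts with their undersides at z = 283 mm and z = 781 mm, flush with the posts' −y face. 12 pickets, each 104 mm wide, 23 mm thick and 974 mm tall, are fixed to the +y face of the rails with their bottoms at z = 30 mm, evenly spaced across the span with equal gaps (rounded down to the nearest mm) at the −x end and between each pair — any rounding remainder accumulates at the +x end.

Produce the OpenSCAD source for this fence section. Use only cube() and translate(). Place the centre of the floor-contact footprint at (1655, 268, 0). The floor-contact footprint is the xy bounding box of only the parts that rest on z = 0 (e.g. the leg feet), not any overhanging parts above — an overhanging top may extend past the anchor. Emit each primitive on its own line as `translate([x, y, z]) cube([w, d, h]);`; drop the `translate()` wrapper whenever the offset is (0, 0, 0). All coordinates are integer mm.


translate([349, 208, 0]) cube([120, 120, 1064]);
translate([2841, 208, 0]) cube([120, 120, 1064]);
translate([469, 208, 283]) cube([2372, 120, 60]);
translate([469, 208, 781]) cube([2372, 120, 60]);
translate([555, 328, 30]) cube([104, 23, 974]);
translate([745, 328, 30]) cube([104, 23, 974]);
translate([935, 328, 30]) cube([104, 23, 974]);
translate([1125, 328, 30]) cube([104, 23, 974]);
translate([1315, 328, 30]) cube([104, 23, 974]);
translate([1505, 328, 30]) cube([104, 23, 974]);
translate([1695, 328, 30]) cube([104, 23, 974]);
translate([1885, 328, 30]) cube([104, 23, 974]);
translate([2075, 328, 30]) cube([104, 23, 974]);
translate([2265, 328, 30]) cube([104, 23, 974]);
translate([2455, 328, 30]) cube([104, 23, 974]);
translate([2645, 328, 30]) cube([104, 23, 974]);


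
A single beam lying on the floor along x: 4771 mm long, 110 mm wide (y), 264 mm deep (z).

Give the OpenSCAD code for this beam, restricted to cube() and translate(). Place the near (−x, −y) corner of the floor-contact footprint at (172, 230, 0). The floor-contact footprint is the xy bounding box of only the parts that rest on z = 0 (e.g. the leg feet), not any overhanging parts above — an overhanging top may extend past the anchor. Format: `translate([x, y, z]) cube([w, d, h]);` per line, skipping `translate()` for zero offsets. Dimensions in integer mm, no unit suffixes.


translate([172, 230, 0]) cube([4771, 110, 264]);


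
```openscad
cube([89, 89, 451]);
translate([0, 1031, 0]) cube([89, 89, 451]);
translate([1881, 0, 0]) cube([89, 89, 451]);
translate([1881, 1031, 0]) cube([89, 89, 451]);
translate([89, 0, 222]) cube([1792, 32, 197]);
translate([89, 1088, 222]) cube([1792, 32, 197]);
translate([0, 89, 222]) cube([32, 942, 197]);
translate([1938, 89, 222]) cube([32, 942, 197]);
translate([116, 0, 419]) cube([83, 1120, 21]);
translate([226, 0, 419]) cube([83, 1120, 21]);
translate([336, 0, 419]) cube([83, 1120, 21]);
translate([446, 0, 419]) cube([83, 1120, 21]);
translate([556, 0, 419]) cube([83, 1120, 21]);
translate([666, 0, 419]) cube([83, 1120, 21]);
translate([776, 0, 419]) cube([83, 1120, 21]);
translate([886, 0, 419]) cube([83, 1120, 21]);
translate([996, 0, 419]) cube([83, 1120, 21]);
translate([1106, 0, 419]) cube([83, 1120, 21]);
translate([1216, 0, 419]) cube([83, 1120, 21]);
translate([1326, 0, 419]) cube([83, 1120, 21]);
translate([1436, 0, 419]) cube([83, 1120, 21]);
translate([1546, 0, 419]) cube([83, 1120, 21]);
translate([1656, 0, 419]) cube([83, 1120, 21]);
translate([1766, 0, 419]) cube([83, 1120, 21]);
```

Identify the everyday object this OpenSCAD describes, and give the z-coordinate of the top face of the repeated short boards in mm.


A bed frame. The slat-top height is 440 mm.

Four posts, four rails, and a row of slats — a bed frame. Slats sit on the rails at z = 222 + 197 = 419; with slat thickness 21, the top is 440 mm.


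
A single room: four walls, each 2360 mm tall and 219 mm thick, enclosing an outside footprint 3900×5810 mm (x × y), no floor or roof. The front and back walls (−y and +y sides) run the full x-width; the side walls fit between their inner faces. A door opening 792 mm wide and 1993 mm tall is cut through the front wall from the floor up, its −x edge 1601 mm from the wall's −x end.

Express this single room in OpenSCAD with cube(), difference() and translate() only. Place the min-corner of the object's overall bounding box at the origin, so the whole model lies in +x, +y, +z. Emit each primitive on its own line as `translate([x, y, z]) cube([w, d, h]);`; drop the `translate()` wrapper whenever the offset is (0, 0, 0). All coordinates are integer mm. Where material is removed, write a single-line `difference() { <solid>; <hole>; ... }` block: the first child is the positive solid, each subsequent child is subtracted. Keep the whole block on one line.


difference() { cube([3900, 219, 2360]); translate([1601, 0, 0]) cube([792, 219, 1993]); }
translate([0, 5591, 0]) cube([3900, 219, 2360]);
translate([0, 219, 0]) cube([219, 5372, 2360]);
translate([3681, 219, 0]) cube([219, 5372, 2360]);


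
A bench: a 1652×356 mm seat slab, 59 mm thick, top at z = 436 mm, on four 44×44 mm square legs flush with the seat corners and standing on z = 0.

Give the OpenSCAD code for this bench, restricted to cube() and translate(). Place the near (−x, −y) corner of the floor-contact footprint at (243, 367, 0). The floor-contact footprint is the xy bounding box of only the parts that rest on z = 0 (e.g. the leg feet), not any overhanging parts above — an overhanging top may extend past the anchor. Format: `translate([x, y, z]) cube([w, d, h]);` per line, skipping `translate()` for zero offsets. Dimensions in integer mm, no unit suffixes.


// leg_h = 436 − 59 = 377
translate([243, 367, 377]) cube([1652, 356, 59]);
translate([243, 367, 0]) cube([44, 44, 377]);
translate([243, 679, 0]) cube([44, 44, 377]);
translate([1851, 367, 0]) cube([44, 44, 377]);
translate([1851, 679, 0]) cube([44, 44, 377]);


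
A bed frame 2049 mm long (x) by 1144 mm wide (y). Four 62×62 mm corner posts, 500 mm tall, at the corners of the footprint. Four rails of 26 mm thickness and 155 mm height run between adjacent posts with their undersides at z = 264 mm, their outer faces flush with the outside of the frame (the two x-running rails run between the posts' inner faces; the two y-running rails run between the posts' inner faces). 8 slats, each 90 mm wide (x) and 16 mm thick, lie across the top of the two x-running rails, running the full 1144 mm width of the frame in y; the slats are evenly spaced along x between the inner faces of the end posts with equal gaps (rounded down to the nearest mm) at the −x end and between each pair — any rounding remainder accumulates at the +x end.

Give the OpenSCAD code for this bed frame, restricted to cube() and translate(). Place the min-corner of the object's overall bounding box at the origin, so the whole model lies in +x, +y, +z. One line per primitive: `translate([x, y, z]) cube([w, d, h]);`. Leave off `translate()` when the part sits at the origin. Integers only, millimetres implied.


// slat z = rail_z + rail_h = 264 + 155 = 419
// slat gap = ⌊(1925 − 8·90) / 9⌋ = 133
cube([62, 62, 500]);
translate([0, 1082, 0]) cube([62, 62, 500]);
translate([1987, 0, 0]) cube([62, 62, 500]);
translate([1987, 1082, 0]) cube([62, 62, 500]);
translate([62, 0, 264]) cube([1925, 26, 155]);
translate([62, 1118, 264]) cube([1925, 26, 155]);
translate([0, 62, 264]) cube([26, 1020, 155]);
translate([2023, 62, 264]) cube([26, 1020, 155]);
translate([195, 0, 419]) cube([90, 1144, 16]);
translate([418, 0, 419]) cube([90, 1144, 16]);
translate([641, 0, 419]) cube([90, 1144, 16]);
translate([864, 0, 419]) cube([90, 1144, 16]);
translate([1087, 0, 419]) cube([90, 1144, 16]);
translate([1310, 0, 419]) cube([90, 1144, 16]);
translate([1533, 0, 419]) cube([90, 1144, 16]);
translate([1756, 0, 419]) cube([90, 1144, 16]);


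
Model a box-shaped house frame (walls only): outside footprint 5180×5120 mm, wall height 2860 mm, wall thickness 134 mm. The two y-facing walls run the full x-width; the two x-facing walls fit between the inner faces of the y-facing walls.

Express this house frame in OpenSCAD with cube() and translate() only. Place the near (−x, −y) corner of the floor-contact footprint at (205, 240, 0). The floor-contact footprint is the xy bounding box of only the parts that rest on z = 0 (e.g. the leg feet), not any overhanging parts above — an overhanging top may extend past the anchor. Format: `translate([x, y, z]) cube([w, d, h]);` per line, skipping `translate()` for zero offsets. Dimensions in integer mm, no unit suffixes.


translate([205, 240, 0]) cube([5180, 134, 2860]);
translate([205, 5226, 0]) cube([5180, 134, 2860]);
translate([205, 374, 0]) cube([134, 4852, 2860]);
translate([5251, 374, 0]) cube([134, 4852, 2860]);


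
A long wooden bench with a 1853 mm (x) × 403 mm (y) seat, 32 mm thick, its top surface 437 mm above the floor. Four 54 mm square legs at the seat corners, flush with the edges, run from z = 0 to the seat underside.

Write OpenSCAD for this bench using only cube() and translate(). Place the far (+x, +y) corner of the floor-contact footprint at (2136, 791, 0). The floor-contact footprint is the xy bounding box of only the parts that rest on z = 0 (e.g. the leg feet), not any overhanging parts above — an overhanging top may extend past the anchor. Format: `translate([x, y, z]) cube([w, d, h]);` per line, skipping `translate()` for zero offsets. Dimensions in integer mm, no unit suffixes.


translate([283, 388, 405]) cube([1853, 403, 32]);
translate([283, 388, 0]) cube([54, 54, 405]);
translate([283, 737, 0]) cube([54, 54, 405]);
translate([2082, 388, 0]) cube([54, 54, 405]);
translate([2082, 737, 0]) cube([54, 54, 405]);


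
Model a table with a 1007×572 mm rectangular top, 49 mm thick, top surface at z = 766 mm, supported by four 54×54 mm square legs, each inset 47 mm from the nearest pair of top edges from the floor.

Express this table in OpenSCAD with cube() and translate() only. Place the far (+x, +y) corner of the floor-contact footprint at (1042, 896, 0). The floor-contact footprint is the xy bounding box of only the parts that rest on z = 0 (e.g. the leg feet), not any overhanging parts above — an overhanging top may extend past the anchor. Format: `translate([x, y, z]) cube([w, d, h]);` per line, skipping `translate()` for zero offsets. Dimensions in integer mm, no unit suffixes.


translate([82, 371, 717]) cube([1007, 572, 49]);
translate([129, 418, 0]) cube([54, 54, 717]);
translate([988, 418, 0]) cube([54, 54, 717]);
translate([129, 842, 0]) cube([54, 54, 717]);
translate([988, 842, 0]) cube([54, 54, 717]);


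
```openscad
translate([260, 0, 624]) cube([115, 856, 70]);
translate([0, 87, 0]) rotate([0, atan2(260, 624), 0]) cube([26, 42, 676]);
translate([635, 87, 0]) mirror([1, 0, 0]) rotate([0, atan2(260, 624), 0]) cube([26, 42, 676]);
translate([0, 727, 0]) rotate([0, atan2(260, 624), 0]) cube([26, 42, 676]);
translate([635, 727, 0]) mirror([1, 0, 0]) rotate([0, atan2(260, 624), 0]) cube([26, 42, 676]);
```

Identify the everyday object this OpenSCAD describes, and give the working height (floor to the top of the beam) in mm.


A sawhorse. The overall height is 694 mm.

A beam across two mirrored pairs of raked legs — a sawhorse. The beam's underside is at z = 624 (matching the legs' vertical rise in atan2(260, 624)) and the beam is 70 mm tall, so its top is at 624 + 70 = 694 mm. The raked legs top out at the beam's underside, so that is the highest point.


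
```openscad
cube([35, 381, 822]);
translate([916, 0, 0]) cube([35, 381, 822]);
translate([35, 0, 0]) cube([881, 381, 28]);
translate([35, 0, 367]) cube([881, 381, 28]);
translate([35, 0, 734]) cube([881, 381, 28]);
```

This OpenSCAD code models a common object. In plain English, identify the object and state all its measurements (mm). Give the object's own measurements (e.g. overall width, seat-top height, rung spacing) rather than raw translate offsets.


An open bookshelf. Two side panels, each 35 mm thick, 381 mm deep and 822 mm tall, stand 951 mm apart (outside-to-outside). Between them sit 3 shelves, each 28 mm thick and 381 mm deep, spanning the full gap between the sides. The bottom shelf rests on the floor (its underside at z = 0) and the clear gap between one shelf's top and the next shelf's underside is 339 mm.


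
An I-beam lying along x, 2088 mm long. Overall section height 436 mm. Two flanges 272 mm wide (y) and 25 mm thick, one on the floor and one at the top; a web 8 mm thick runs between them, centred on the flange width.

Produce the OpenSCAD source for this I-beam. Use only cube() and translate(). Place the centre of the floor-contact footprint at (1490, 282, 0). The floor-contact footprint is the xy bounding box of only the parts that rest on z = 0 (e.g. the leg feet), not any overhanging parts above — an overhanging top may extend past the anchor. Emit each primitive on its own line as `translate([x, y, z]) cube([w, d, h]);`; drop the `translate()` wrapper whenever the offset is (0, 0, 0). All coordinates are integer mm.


translate([446, 146, 0]) cube([2088, 272, 25]);
translate([446, 278, 25]) cube([2088, 8, 386]);
translate([446, 146, 411]) cube([2088, 272, 25]);


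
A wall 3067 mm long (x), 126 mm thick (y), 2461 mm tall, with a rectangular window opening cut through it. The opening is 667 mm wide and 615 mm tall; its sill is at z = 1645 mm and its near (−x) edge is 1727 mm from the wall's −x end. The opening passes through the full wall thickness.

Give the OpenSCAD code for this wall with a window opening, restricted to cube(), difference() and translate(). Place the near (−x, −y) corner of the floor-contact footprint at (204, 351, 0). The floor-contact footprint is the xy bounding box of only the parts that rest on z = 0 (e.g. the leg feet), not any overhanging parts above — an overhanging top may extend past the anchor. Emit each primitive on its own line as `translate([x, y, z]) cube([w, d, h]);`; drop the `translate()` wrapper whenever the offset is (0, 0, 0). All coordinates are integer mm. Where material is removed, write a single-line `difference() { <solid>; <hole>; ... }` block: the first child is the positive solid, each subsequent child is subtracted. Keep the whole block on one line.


difference() { translate([204, 351, 0]) cube([3067, 126, 2461]); translate([1931, 351, 1645]) cube([667, 126, 615]); }


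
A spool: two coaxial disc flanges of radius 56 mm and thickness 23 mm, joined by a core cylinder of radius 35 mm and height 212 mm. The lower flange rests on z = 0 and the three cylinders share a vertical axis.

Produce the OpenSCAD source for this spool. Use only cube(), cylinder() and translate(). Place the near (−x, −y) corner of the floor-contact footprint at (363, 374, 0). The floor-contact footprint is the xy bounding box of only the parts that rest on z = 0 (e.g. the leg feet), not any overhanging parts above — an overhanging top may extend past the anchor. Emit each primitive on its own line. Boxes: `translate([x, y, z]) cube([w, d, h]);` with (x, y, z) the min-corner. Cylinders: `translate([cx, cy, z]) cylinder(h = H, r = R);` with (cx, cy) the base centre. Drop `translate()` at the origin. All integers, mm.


translate([419, 430, 0]) cylinder(h = 23, r = 56);
translate([419, 430, 23]) cylinder(h = 212, r = 35);
translate([419, 430, 235]) cylinder(h = 23, r = 56);


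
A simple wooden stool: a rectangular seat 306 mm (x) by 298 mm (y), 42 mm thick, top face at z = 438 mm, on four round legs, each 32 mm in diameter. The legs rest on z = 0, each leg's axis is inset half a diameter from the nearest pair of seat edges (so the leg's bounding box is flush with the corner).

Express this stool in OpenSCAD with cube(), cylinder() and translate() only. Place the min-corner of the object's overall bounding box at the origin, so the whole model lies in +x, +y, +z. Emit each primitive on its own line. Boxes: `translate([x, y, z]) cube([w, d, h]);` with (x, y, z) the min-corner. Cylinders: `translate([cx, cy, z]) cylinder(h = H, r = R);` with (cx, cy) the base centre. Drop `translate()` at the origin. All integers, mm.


translate([0, 0, 396]) cube([306, 298, 42]);
translate([16, 16, 0]) cylinder(h = 396, r = 16);
translate([290, 16, 0]) cylinder(h = 396, r = 16);
translate([16, 282, 0]) cylinder(h = 396, r = 16);
translate([290, 282, 0]) cylinder(h = 396, r = 16);


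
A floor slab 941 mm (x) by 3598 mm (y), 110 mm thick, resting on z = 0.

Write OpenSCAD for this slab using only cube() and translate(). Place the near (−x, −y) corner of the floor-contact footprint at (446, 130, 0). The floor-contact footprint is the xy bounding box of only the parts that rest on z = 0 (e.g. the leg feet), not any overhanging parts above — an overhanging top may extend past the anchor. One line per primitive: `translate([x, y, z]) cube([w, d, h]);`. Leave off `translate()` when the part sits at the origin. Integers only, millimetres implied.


translate([446, 130, 0]) cube([941, 3598, 110]);


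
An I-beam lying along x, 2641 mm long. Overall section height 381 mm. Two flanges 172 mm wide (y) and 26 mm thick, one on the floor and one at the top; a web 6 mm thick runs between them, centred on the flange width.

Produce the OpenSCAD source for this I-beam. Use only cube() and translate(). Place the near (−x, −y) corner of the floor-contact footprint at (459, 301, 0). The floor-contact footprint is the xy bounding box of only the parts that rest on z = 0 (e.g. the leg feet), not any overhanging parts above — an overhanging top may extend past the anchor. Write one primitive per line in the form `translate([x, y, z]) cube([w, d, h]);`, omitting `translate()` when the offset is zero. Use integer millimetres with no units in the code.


translate([459, 301, 0]) cube([2641, 172, 26]);
translate([459, 384, 26]) cube([2641, 6, 329]);
translate([459, 301, 355]) cube([2641, 172, 26]);


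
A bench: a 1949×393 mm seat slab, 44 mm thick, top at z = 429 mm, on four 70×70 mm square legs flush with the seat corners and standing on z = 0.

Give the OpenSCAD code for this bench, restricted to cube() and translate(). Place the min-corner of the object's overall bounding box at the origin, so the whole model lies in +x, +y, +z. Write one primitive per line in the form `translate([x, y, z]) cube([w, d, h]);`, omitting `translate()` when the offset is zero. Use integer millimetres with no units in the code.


translate([0, 0, 385]) cube([1949, 393, 44]);
cube([70, 70, 385]);
translate([0, 323, 0]) cube([70, 70, 385]);
translate([1879, 0, 0]) cube([70, 70, 385]);
translate([1879, 323, 0]) cube([70, 70, 385]);


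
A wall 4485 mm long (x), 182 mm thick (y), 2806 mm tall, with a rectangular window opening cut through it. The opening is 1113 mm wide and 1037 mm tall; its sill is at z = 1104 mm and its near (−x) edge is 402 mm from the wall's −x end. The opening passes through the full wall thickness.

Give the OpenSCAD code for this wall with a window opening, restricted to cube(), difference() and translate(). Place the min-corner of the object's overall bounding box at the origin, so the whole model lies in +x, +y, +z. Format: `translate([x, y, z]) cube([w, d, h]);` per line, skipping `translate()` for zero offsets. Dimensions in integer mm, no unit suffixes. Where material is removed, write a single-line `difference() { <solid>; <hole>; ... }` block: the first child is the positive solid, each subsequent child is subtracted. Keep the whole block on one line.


difference() { cube([4485, 182, 2806]); translate([402, 0, 1104]) cube([1113, 182, 1037]); }


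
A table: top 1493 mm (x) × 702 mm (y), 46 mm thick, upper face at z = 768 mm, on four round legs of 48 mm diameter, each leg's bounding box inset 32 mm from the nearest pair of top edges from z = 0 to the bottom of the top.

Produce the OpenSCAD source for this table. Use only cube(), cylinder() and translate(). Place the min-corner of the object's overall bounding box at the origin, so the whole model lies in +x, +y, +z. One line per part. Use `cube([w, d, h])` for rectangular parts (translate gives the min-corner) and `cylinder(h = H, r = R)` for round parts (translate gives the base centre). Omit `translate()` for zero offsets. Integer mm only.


// leg_h = 768 - 46 = 722
translate([0, 0, 722]) cube([1493, 702, 46]);
translate([56, 56, 0]) cylinder(h = 722, r = 24);
translate([1437, 56, 0]) cylinder(h = 722, r = 24);
translate([56, 646, 0]) cylinder(h = 722, r = 24);
translate([1437, 646, 0]) cylinder(h = 722, r = 24);


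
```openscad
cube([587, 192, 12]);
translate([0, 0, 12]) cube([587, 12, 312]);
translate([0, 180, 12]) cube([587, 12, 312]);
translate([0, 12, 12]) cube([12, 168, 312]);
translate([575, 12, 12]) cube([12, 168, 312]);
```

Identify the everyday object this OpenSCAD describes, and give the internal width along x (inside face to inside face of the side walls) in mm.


An open box. The internal width is 563 mm.

A 587×192 base slab with four walls standing on it — an open box. The base is 587 mm wide and the walls are 12 mm thick, so the internal width is 587 − 2 × 12 = 563 mm.


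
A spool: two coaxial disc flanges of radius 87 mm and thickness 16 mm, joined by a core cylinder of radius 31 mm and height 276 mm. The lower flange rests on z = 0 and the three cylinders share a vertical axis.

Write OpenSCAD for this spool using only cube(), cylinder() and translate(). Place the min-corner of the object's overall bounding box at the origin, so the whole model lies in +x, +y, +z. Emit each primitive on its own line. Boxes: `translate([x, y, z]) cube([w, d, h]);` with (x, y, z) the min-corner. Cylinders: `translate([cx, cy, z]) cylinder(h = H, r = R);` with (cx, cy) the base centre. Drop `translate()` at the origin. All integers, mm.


translate([87, 87, 0]) cylinder(h = 16, r = 87);
translate([87, 87, 16]) cylinder(h = 276, r = 31);
translate([87, 87, 292]) cylinder(h = 16, r = 87);


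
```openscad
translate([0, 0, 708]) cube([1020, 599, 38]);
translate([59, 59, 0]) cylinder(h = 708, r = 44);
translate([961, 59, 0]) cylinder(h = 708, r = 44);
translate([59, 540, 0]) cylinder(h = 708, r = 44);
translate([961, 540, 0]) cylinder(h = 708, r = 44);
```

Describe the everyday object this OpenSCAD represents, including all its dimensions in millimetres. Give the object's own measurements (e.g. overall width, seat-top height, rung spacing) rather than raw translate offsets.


A table: top 1020 mm (x) × 599 mm (y), 38 mm thick, upper face at z = 746 mm, on four round legs of 88 mm diameter, each leg's bounding box inset 15 mm from the nearest pair of top edges from z = 0 to the bottom of the top.


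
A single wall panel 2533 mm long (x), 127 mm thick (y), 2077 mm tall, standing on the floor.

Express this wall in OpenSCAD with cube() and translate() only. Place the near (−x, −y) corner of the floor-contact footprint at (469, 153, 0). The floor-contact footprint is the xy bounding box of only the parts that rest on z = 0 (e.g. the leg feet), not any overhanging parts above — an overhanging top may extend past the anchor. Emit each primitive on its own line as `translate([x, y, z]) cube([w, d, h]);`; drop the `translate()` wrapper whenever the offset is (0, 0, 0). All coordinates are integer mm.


translate([469, 153, 0]) cube([2533, 127, 2077]);


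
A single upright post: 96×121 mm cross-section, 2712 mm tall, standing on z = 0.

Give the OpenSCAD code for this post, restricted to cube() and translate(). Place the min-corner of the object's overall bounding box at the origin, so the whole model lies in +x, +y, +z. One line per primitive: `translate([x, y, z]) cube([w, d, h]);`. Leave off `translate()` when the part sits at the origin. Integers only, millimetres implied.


cube([96, 121, 2712]);


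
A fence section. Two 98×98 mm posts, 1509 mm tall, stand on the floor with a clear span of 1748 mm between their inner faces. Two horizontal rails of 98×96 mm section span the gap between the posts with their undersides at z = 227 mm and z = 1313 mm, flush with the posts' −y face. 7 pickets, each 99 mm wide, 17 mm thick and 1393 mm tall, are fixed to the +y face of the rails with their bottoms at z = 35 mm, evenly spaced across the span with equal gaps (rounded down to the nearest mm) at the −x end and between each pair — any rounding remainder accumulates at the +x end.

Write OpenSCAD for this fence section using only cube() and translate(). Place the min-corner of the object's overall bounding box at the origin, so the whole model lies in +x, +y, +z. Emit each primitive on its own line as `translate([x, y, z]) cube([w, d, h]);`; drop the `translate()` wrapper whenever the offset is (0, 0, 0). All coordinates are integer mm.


cube([98, 98, 1509]);
translate([1846, 0, 0]) cube([98, 98, 1509]);
translate([98, 0, 227]) cube([1748, 98, 96]);
translate([98, 0, 1313]) cube([1748, 98, 96]);
translate([229, 98, 35]) cube([99, 17, 1393]);
translate([459, 98, 35]) cube([99, 17, 1393]);
translate([689, 98, 35]) cube([99, 17, 1393]);
translate([919, 98, 35]) cube([99, 17, 1393]);
translate([1149, 98, 35]) cube([99, 17, 1393]);
translate([1379, 98, 35]) cube([99, 17, 1393]);
translate([1609, 98, 35]) cube([99, 17, 1393]);


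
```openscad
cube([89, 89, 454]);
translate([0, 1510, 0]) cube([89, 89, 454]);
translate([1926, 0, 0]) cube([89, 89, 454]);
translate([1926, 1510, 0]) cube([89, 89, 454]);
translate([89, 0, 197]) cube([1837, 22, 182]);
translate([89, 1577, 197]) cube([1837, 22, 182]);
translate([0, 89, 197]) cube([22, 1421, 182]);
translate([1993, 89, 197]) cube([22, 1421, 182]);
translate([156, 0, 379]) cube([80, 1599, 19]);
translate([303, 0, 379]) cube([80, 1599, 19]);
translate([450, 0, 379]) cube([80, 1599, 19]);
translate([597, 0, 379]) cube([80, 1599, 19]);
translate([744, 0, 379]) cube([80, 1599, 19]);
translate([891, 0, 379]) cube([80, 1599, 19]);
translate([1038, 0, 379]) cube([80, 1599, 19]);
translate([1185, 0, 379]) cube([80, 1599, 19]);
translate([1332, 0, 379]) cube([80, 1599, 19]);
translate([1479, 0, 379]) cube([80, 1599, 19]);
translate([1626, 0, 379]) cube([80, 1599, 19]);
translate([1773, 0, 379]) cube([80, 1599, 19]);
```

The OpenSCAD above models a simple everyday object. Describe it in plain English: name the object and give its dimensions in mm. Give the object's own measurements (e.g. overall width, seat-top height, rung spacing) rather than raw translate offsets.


A bed frame 2015 mm long (x) by 1599 mm wide (y). Four 89×89 mm corner posts, 454 mm tall, at the corners of the footprint. Four rails of 22 mm thickness and 182 mm height run between adjacent posts with their undersides at z = 197 mm, their outer faces flush with the outside of the frame (the two x-running rails run between the posts' inner faces; the two y-running rails run between the posts' inner faces). 12 slats, each 80 mm wide (x) and 19 mm thick, lie across the top of the two x-running rails, running the full 1599 mm width of the frame in y; along x they sit between the end posts with a 67 mm gap after the −x posts and between neighbouring slats, leaving 73 mm before the +x posts.


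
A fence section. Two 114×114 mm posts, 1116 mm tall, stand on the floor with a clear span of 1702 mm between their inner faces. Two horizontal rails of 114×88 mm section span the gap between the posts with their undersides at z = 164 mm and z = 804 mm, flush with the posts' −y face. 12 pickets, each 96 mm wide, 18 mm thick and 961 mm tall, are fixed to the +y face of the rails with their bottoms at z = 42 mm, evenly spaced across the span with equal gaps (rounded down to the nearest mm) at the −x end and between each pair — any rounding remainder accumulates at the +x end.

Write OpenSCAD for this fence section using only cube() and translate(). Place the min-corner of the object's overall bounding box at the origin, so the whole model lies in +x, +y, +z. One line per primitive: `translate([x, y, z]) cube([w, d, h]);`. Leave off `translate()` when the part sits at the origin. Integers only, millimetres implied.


cube([114, 114, 1116]);
translate([1816, 0, 0]) cube([114, 114, 1116]);
translate([114, 0, 164]) cube([1702, 114, 88]);
translate([114, 0, 804]) cube([1702, 114, 88]);
translate([156, 114, 42]) cube([96, 18, 961]);
translate([294, 114, 42]) cube([96, 18, 961]);
translate([432, 114, 42]) cube([96, 18, 961]);
translate([570, 114, 42]) cube([96, 18, 961]);
translate([708, 114, 42]) cube([96, 18, 961]);
translate([846, 114, 42]) cube([96, 18, 961]);
translate([984, 114, 42]) cube([96, 18, 961]);
translate([1122, 114, 42]) cube([96, 18, 961]);
translate([1260, 114, 42]) cube([96, 18, 961]);
translate([1398, 114, 42]) cube([96, 18, 961]);
translate([1536, 114, 42]) cube([96, 18, 961]);
translate([1674, 114, 42]) cube([96, 18, 961]);


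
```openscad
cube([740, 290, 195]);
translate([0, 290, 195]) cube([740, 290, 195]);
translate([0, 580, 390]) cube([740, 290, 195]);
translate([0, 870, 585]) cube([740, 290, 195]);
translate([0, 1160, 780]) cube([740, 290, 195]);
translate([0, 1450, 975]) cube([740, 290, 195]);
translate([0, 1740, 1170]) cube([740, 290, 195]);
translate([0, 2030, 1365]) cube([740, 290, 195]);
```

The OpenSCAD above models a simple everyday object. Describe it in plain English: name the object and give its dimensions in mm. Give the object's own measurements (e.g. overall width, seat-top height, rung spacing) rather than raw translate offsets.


A straight staircase of 8 solid steps. Each step is 740 mm wide (x), 290 mm deep (y, the going) and 195 mm tall (the rise). The first step rests on the floor; each subsequent step sits one going further in +y and one rise higher in +z, directly behind and above the previous step with no overlap.


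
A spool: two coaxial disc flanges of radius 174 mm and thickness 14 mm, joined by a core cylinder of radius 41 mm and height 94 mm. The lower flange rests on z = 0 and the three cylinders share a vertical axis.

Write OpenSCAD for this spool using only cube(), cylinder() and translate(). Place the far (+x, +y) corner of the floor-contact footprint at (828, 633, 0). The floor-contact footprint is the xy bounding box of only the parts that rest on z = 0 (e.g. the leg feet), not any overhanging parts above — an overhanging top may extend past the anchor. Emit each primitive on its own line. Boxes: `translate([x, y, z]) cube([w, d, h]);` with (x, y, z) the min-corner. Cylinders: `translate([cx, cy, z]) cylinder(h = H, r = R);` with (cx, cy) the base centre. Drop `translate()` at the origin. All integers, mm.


translate([654, 459, 0]) cylinder(h = 14, r = 174);
translate([654, 459, 14]) cylinder(h = 94, r = 41);
translate([654, 459, 108]) cylinder(h = 14, r = 174);


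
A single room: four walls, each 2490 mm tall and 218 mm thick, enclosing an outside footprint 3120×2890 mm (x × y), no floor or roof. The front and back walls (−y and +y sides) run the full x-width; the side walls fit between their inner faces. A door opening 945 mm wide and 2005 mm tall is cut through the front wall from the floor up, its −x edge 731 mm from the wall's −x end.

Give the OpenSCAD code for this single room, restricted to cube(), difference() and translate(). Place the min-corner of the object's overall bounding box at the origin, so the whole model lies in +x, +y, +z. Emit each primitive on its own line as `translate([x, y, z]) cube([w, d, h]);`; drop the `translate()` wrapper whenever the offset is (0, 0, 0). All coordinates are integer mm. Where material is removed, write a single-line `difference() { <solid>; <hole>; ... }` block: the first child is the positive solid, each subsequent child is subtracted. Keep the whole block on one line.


difference() { cube([3120, 218, 2490]); translate([731, 0, 0]) cube([945, 218, 2005]); }
translate([0, 2672, 0]) cube([3120, 218, 2490]);
translate([0, 218, 0]) cube([218, 2454, 2490]);
translate([2902, 218, 0]) cube([218, 2454, 2490]);


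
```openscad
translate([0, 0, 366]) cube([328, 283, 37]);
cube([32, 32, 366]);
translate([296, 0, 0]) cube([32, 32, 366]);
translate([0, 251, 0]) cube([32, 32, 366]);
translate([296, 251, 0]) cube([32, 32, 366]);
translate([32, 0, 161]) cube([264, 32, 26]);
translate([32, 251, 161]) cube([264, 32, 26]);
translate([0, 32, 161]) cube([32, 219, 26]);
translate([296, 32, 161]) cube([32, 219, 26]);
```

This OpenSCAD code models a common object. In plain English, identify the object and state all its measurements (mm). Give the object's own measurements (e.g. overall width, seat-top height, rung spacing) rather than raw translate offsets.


A four-legged stool. The seat is a 328×283×37 mm slab whose top surface is at z = 403 mm; four square legs, each 32×32 mm in cross-section, run from the floor (z = 0) to the underside of the seat, each flush with a corner of the seat. Four stretchers, 32 mm wide and 26 mm tall, connect adjacent legs with their undersides at z = 161 mm, each running between the inner faces of the legs it joins and aligned with the legs' outer faces on the other axis.


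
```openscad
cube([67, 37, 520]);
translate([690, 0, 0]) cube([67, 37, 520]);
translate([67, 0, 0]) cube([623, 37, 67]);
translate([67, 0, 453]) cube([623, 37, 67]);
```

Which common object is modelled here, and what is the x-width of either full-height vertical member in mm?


A picture frame. The border width is 67 mm.

Four thin pieces enclosing a rectangular opening — a picture frame. The two full-height stiles are 520 mm tall; the top rail sits at z = 453 and is 67 mm tall, so the border above the opening is 520 − 453 = 67 mm, matching the stile x-width.


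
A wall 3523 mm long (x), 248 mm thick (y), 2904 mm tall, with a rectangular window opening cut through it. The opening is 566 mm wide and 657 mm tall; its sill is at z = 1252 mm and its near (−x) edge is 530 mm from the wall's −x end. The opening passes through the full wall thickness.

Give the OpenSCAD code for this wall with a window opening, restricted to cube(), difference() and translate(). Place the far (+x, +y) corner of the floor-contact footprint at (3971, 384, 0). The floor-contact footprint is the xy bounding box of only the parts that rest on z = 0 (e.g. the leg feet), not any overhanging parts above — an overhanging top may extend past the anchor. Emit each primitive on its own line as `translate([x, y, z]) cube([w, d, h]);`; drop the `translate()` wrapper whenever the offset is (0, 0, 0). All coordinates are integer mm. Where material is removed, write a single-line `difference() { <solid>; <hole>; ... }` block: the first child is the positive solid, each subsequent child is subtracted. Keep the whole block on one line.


difference() { translate([448, 136, 0]) cube([3523, 248, 2904]); translate([978, 136, 1252]) cube([566, 248, 657]); }


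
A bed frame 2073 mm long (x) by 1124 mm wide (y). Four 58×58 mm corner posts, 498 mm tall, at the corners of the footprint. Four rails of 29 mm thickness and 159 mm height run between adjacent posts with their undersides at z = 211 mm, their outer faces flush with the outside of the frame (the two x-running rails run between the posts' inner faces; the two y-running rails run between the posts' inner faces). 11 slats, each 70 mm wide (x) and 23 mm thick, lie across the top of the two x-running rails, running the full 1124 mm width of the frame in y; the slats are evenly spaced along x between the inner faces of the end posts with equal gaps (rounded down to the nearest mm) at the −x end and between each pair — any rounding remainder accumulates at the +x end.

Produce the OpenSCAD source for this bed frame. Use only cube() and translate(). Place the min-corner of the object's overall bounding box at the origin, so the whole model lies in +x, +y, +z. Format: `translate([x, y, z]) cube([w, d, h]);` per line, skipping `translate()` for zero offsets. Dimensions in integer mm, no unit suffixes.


// slat z = rail_z + rail_h = 211 + 159 = 370
// slat gap = ⌊(1957 − 11·70) / 12⌋ = 98
cube([58, 58, 498]);
translate([0, 1066, 0]) cube([58, 58, 498]);
translate([2015, 0, 0]) cube([58, 58, 498]);
translate([2015, 1066, 0]) cube([58, 58, 498]);
translate([58, 0, 211]) cube([1957, 29, 159]);
translate([58, 1095, 211]) cube([1957, 29, 159]);
translate([0, 58, 211]) cube([29, 1008, 159]);
translate([2044, 58, 211]) cube([29, 1008, 159]);
translate([156, 0, 370]) cube([70, 1124, 23]);
translate([324, 0, 370]) cube([70, 1124, 23]);
translate([492, 0, 370]) cube([70, 1124, 23]);
translate([660, 0, 370]) cube([70, 1124, 23]);
translate([828, 0, 370]) cube([70, 1124, 23]);
translate([996, 0, 370]) cube([70, 1124, 23]);
translate([1164, 0, 370]) cube([70, 1124, 23]);
translate([1332, 0, 370]) cube([70, 1124, 23]);
translate([1500, 0, 370]) cube([70, 1124, 23]);
translate([1668, 0, 370]) cube([70, 1124, 23]);
translate([1836, 0, 370]) cube([70, 1124, 23]);


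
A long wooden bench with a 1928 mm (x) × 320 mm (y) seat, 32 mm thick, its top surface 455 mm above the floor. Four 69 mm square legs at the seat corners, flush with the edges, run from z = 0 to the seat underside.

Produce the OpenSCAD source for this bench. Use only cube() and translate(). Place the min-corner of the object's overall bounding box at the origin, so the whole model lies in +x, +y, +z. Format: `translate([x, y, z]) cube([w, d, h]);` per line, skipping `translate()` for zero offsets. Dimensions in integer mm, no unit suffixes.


translate([0, 0, 423]) cube([1928, 320, 32]);
cube([69, 69, 423]);
translate([0, 251, 0]) cube([69, 69, 423]);
translate([1859, 0, 0]) cube([69, 69, 423]);
translate([1859, 251, 0]) cube([69, 69, 423]);


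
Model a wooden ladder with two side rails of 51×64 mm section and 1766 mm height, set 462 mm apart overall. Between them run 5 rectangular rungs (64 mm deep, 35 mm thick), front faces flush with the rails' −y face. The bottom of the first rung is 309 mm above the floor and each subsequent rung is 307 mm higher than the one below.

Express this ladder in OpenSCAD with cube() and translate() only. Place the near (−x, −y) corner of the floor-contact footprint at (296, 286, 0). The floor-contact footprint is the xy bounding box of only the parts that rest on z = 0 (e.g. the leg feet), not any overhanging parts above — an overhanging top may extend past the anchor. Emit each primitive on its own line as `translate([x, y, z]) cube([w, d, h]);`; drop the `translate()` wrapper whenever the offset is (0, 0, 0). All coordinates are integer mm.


translate([296, 286, 0]) cube([51, 64, 1766]);
translate([707, 286, 0]) cube([51, 64, 1766]);
translate([347, 286, 309]) cube([360, 64, 35]);
translate([347, 286, 616]) cube([360, 64, 35]);
translate([347, 286, 923]) cube([360, 64, 35]);
translate([347, 286, 1230]) cube([360, 64, 35]);
translate([347, 286, 1537]) cube([360, 64, 35]);
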